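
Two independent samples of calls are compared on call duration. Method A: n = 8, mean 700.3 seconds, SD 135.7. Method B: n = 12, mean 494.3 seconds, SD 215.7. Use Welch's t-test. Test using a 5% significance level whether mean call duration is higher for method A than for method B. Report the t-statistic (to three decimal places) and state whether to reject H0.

Let group 1 = method A, group 2 = method B. H0: μ_1 = μ_2; H1: μ_1 > μ_2 (Welch's two-sample t-test, right-tailed).
t = (x̄_1 − x̄_2)/√(s_1²/n_1 + s_2²/n_2) = (700.3 − 494.3)/√(135.7²/8 + 215.7²/12) = 2.621
Welch–Satterthwaite df ≈ 17.98
p-value = P(T ≥ 2.621) ≈ 0.0087
Since p ≈ 0.0087 < α = 0.05, reject H0; the data support H1.

t = 2.621; reject H0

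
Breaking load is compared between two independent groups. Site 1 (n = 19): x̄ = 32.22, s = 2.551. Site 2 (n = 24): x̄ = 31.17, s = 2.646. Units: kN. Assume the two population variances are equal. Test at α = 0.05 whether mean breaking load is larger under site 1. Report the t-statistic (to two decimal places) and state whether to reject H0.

t = 1.31; fail to reject H0

Let group 1 = site 1, group 2 = site 2. H0: μ_1 = μ_2; H1: μ_1 > μ_2 (two-sample pooled-variance t-test, right-tailed).
s_p² = [(19−1)·2.551² + (24−1)·2.646²]/(19+24−2) = 6.78456
t = (32.22 − 31.17)/√[6.78456·(1/19 + 1/24)] = 1.31
df = n₁ + n₂ − 2 = 41
p-value = P(T ≥ 1.31) ≈ 0.098
Since p ≈ 0.098 > α = 0.05, fail to reject H0; the data do not provide sufficient evidence against H0.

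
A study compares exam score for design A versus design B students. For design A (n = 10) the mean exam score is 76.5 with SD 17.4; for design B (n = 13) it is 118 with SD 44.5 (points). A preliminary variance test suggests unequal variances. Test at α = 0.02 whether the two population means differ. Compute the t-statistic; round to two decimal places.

-3.07

Let group 1 = design A, group 2 = design B. H0: μ_1 = μ_2; H1: μ_1 ≠ μ_2 (Welch's two-sample t-test, two-sided).
t = (x̄_1 − x̄_2)/√(s_1²/n_1 + s_2²/n_2) = (76.5 − 118)/√(17.4²/10 + 44.5²/13) = -3.07
Welch–Satterthwaite df ≈ 16.38
Two-sided p-value ≈ 0.007
Since p ≈ 0.007 < α = 0.02, reject H0; the data support H1.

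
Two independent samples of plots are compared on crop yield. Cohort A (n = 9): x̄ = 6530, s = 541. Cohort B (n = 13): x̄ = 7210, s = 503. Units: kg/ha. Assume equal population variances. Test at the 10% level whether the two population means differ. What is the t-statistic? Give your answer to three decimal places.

-3.024

Let group 1 = cohort A, group 2 = cohort B. H0: μ_1 = μ_2; H1: μ_1 ≠ μ_2 (two-sample pooled-variance t-test, two-sided).
s_p² = [(9−1)·541² + (13−1)·503²]/(9+13−2) = 268878
t = (6530 − 7210)/√[268878·(1/9 + 1/13)] = -3.024
df = n₁ + n₂ − 2 = 20
Two-sided p-value ≈ 0.0067
Since p ≈ 0.0067 < α = 0.1, reject H0; the evidence is statistically significant.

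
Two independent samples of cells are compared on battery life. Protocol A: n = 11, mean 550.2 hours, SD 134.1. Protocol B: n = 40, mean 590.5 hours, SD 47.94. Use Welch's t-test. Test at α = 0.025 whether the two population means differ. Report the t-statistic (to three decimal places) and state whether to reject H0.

t = -0.980; fail to reject H0

Let group 1 = protocol A, group 2 = protocol B. H0: μ_1 = μ_2; H1: μ_1 ≠ μ_2 (Welch's two-sample t-test, two-sided).
t = (x̄_1 − x̄_2)/√(s_1²/n_1 + s_2²/n_2) = (550.2 − 590.5)/√(134.1²/11 + 47.94²/40) = -0.980
Welch–Satterthwaite df ≈ 10.71
Two-sided p-value ≈ 0.349
Since p ≈ 0.349 > α = 0.025, fail to reject H0; the evidence is not statistically significant.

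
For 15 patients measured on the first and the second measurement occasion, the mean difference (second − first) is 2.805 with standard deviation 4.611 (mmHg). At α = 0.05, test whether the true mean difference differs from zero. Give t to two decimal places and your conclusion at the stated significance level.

t = 2.36; reject H0

H0: μ_d = 0; H1: μ_d ≠ 0 (paired t-test on the differences, two-sided).
t = d̄/(s_d/√n) = 2.805/(4.611/√15) = 2.36
df = n − 1 = 14
Two-sided p-value ≈ 0.0336
Since p ≈ 0.0336 < α = 0.05, reject H0; the data support H1.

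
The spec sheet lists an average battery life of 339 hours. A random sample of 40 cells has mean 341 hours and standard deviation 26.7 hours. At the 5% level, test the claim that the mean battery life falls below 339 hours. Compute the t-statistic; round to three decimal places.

H0: μ = 339; H1: μ < 339 (one-sample t-test, left-tailed).
t = (x̄ − μ₀)/(s/√n) = (341 − 339)/(26.7/√40) = 0.474
df = n − 1 = 39
p-value = P(T ≤ 0.474) ≈ 0.681
Since p ≈ 0.681 > α = 0.05, fail to reject H0; the data do not provide sufficient evidence against H0.

0.474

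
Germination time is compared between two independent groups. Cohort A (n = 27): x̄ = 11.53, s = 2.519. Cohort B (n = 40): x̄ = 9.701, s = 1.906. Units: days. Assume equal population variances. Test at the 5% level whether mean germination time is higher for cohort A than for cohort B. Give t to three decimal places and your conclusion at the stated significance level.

t = 3.381; reject H0

Let group 1 = cohort A, group 2 = cohort B. H0: μ_1 = μ_2; H1: μ_1 > μ_2 (two-sample pooled-variance t-test, right-tailed).
s_p² = [(27−1)·2.519² + (40−1)·1.906²]/(27+40−2) = 4.71785
t = (11.53 − 9.701)/√[4.71785·(1/27 + 1/40)] = 3.381
df = n₁ + n₂ − 2 = 65
p-value = P(T ≥ 3.381) ≈ 0.0006
Since p ≈ 0.0006 < α = 0.05, reject H0; the data support H1.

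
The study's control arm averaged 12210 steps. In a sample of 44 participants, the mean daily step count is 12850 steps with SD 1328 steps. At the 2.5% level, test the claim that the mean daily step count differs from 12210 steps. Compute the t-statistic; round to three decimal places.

3.197

H0: μ = 12210; H1: μ ≠ 12210 (one-sample t-test, two-sided).
t = (x̄ − μ₀)/(s/√n) = (12850 − 12210)/(1328/√44) = 3.197
df = n − 1 = 43
Two-sided p-value ≈ 0.0026
Since p ≈ 0.0026 < α = 0.025, reject H0; the evidence is statistically significant.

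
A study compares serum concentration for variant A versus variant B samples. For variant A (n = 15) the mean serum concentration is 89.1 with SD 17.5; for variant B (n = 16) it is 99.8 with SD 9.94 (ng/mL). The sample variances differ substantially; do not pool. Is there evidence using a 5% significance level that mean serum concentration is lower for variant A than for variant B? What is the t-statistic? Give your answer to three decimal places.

-2.075

Let group 1 = variant A, group 2 = variant B. H0: μ_1 = μ_2; H1: μ_1 < μ_2 (Welch's two-sample t-test, left-tailed).
t = (x̄_1 − x̄_2)/√(s_1²/n_1 + s_2²/n_2) = (89.1 − 99.8)/√(17.5²/15 + 9.94²/16) = -2.075
Welch–Satterthwaite df ≈ 21.88
p-value = P(T ≤ -2.075) ≈ 0.0250
Since p ≈ 0.0250 < α = 0.05, reject H0; the evidence is statistically significant.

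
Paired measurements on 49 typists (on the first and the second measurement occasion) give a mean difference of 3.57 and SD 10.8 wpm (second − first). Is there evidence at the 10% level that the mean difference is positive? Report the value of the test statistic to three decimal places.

2.314

H0: μ_d = 0; H1: μ_d > 0 (paired t-test on the differences, right-tailed).
t = d̄/(s_d/√n) = 3.57/(10.8/√49) = 2.314
df = n − 1 = 48
p-value = P(T ≥ 2.314) ≈ 0.013
Since p ≈ 0.013 < α = 0.1, reject H0; the evidence is statistically significant.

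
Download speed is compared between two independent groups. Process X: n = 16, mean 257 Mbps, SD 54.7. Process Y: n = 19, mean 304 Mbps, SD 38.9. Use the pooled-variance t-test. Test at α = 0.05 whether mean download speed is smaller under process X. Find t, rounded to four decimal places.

-2.9630

Let group 1 = process X, group 2 = process Y. H0: μ_1 = μ_2; H1: μ_1 < μ_2 (two-sample pooled-variance t-test, left-tailed).
s_p² = [(16−1)·54.7² + (19−1)·38.9²]/(16+19−2) = 2185.43
t = (257 − 304)/√[2185.43·(1/16 + 1/19)] = -2.9630
df = n₁ + n₂ − 2 = 33
p-value = P(T ≤ -2.9630) ≈ 0.003
Since p ≈ 0.003 < α = 0.05, reject H0; the data support H1.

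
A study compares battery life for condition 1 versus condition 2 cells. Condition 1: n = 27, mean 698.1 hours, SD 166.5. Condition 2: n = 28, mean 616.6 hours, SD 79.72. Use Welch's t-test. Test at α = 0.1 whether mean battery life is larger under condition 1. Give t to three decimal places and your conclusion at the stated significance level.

Let group 1 = condition 1, group 2 = condition 2. H0: μ_1 = μ_2; H1: μ_1 > μ_2 (Welch's two-sample t-test, right-tailed).
t = (x̄_1 − x̄_2)/√(s_1²/n_1 + s_2²/n_2) = (698.1 − 616.6)/√(166.5²/27 + 79.72²/28) = 2.302
Welch–Satterthwaite df ≈ 37.02
p-value = P(T ≥ 2.302) ≈ 0.014
Since p ≈ 0.014 < α = 0.1, reject H0; the data support H1.

t = 2.302; reject H0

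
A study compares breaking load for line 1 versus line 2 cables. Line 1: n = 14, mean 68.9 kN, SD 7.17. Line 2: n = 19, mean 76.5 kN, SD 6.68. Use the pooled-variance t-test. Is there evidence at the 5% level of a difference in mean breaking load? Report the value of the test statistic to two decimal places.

Let group 1 = line 1, group 2 = line 2. H0: μ_1 = μ_2; H1: μ_1 ≠ μ_2 (two-sample pooled-variance t-test, two-sided).
s_p² = [(14−1)·7.17² + (19−1)·6.68²]/(14+19−2) = 47.4684
t = (68.9 − 76.5)/√[47.4684·(1/14 + 1/19)] = -3.13
df = n₁ + n₂ − 2 = 31
Two-sided p-value ≈ 0.0038
Since p ≈ 0.0038 < α = 0.05, reject H0; the data support H1.

-3.13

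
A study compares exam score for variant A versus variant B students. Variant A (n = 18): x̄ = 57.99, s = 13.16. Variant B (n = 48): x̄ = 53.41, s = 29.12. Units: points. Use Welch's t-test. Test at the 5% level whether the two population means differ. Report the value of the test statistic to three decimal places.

0.877

Let group 1 = variant A, group 2 = variant B. H0: μ_1 = μ_2; H1: μ_1 ≠ μ_2 (Welch's two-sample t-test, two-sided).
t = (x̄_1 − x̄_2)/√(s_1²/n_1 + s_2²/n_2) = (57.99 − 53.41)/√(13.16²/18 + 29.12²/48) = 0.877
Welch–Satterthwaite df ≈ 61.61
Two-sided p-value ≈ 0.3840
Since p ≈ 0.3840 > α = 0.05, fail to reject H0; the data do not provide sufficient evidence against H0.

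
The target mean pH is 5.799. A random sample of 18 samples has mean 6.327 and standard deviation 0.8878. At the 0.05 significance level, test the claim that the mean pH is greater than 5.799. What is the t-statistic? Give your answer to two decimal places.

2.52

H0: μ = 5.799; H1: μ > 5.799 (one-sample t-test, right-tailed).
t = (x̄ − μ₀)/(s/√n) = (6.327 − 5.799)/(0.8878/√18) = 2.52
df = n − 1 = 17
p-value = P(T ≥ 2.52) ≈ 0.0109
Since p ≈ 0.0109 < α = 0.05, reject H0; the evidence is statistically significant.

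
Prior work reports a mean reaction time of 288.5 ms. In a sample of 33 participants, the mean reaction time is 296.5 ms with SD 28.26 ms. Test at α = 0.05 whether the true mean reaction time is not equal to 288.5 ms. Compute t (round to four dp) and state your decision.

H0: μ = 288.5; H1: μ ≠ 288.5 (one-sample t-test, two-sided).
t = (x̄ − μ₀)/(s/√n) = (296.5 − 288.5)/(28.26/√33) = 1.6262
df = n − 1 = 32
Two-sided p-value ≈ 0.114
Since p ≈ 0.114 > α = 0.05, fail to reject H0; the evidence is not statistically significant.

t = 1.6262; fail to reject H0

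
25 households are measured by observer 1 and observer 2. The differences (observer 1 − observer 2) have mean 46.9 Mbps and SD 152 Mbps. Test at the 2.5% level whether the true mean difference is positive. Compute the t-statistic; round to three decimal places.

H0: μ_d = 0; H1: μ_d > 0 (paired t-test on the differences, right-tailed).
t = d̄/(s_d/√n) = 46.9/(152/√25) = 1.543
df = n − 1 = 24
p-value = P(T ≥ 1.543) ≈ 0.0680
Since p ≈ 0.0680 > α = 0.025, fail to reject H0; the data do not provide sufficient evidence against H0.

1.543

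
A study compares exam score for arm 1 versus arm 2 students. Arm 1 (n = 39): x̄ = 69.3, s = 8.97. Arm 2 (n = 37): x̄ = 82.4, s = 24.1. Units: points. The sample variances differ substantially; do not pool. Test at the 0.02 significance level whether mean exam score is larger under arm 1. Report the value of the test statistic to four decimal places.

-3.1084

Let group 1 = arm 1, group 2 = arm 2. H0: μ_1 = μ_2; H1: μ_1 > μ_2 (Welch's two-sample t-test, right-tailed).
t = (x̄_1 − x̄_2)/√(s_1²/n_1 + s_2²/n_2) = (69.3 − 82.4)/√(8.97²/39 + 24.1²/37) = -3.1084
Welch–Satterthwaite df ≈ 45.34
p-value = P(T ≥ -3.1084) ≈ 0.998
Since p ≈ 0.998 > α = 0.02, fail to reject H0; the evidence is not statistically significant.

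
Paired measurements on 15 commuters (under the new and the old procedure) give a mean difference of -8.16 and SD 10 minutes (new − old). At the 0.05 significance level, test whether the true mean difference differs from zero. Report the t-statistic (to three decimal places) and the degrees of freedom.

H0: μ_d = 0; H1: μ_d ≠ 0 (paired t-test on the differences, two-sided).
t = d̄/(s_d/√n) = -8.16/(10/√15) = -3.160
df = n − 1 = 14
Two-sided p-value ≈ 0.007
Since p ≈ 0.007 < α = 0.05, reject H0; the data support H1.

t = -3.160, df = 14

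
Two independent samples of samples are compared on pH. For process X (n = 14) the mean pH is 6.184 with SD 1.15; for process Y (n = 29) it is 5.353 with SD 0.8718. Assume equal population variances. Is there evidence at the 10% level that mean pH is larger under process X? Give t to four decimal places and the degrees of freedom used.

Let group 1 = process X, group 2 = process Y. H0: μ_1 = μ_2; H1: μ_1 > μ_2 (two-sample pooled-variance t-test, right-tailed).
s_p² = [(14−1)·1.15² + (29−1)·0.8718²]/(14+29−2) = 0.938378
t = (6.184 − 5.353)/√[0.938378·(1/14 + 1/29)] = 2.6360
df = n₁ + n₂ − 2 = 41
p-value = P(T ≥ 2.6360) ≈ 0.006
Since p ≈ 0.006 < α = 0.1, reject H0; the data support H1.

t = 2.6360, df = 41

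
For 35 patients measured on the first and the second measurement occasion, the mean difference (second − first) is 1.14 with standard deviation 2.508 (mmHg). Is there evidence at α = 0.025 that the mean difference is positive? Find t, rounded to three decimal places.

2.689

H0: μ_d = 0; H1: μ_d > 0 (paired t-test on the differences, right-tailed).
t = d̄/(s_d/√n) = 1.14/(2.508/√35) = 2.689
df = n − 1 = 34
p-value = P(T ≥ 2.689) ≈ 0.006
Since p ≈ 0.006 < α = 0.025, reject H0; the data support H1.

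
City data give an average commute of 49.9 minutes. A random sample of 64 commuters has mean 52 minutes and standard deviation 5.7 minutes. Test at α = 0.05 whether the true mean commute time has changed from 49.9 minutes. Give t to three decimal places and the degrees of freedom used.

t = 2.947, df = 63

H0: μ = 49.9; H1: μ ≠ 49.9 (one-sample t-test, two-sided).
t = (x̄ − μ₀)/(s/√n) = (52 − 49.9)/(5.7/√64) = 2.947
df = n − 1 = 63
Two-sided p-value ≈ 0.004
Since p ≈ 0.004 < α = 0.05, reject H0; the evidence is statistically significant.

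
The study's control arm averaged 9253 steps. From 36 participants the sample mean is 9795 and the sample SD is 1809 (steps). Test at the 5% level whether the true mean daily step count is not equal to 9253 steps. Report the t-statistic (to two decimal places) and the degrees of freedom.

t = 1.80, df = 35

H0: μ = 9253; H1: μ ≠ 9253 (one-sample t-test, two-sided).
t = (x̄ − μ₀)/(s/√n) = (9795 − 9253)/(1809/√36) = 1.80
df = n − 1 = 35
Two-sided p-value ≈ 0.081
Since p ≈ 0.081 > α = 0.05, fail to reject H0; the data do not provide sufficient evidence against H0.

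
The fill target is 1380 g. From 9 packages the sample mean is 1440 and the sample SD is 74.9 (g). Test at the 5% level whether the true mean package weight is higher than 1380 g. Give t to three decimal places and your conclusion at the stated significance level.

H0: μ = 1380; H1: μ > 1380 (one-sample t-test, right-tailed).
t = (x̄ − μ₀)/(s/√n) = (1440 − 1380)/(74.9/√9) = 2.403
df = n − 1 = 8
p-value = P(T ≥ 2.403) ≈ 0.021
Since p ≈ 0.021 < α = 0.05, reject H0; the data support H1.

t = 2.403; reject H0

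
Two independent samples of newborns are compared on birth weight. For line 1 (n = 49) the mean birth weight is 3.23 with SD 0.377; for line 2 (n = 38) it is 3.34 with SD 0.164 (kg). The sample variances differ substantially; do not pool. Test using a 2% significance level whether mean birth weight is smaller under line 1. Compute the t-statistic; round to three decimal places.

-1.831

Let group 1 = line 1, group 2 = line 2. H0: μ_1 = μ_2; H1: μ_1 < μ_2 (Welch's two-sample t-test, left-tailed).
t = (x̄_1 − x̄_2)/√(s_1²/n_1 + s_2²/n_2) = (3.23 − 3.34)/√(0.377²/49 + 0.164²/38) = -1.831
Welch–Satterthwaite df ≈ 68.96
p-value = P(T ≤ -1.831) ≈ 0.036
Since p ≈ 0.036 > α = 0.02, fail to reject H0; the evidence is not statistically significant.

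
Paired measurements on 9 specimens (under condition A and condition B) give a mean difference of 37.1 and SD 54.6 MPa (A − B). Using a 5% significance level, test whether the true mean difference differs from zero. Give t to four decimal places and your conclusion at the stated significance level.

t = 2.0385; fail to reject H0

H0: μ_d = 0; H1: μ_d ≠ 0 (paired t-test on the differences, two-sided).
t = d̄/(s_d/√n) = 37.1/(54.6/√9) = 2.0385
df = n − 1 = 8
Two-sided p-value ≈ 0.076
Since p ≈ 0.076 > α = 0.05, fail to reject H0; the data do not provide sufficient evidence against H0.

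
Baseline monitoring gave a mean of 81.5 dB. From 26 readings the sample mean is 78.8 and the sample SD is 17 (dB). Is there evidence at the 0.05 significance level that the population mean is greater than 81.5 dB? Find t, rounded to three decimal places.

-0.810

H0: μ = 81.5; H1: μ > 81.5 (one-sample t-test, right-tailed).
t = (x̄ − μ₀)/(s/√n) = (78.8 − 81.5)/(17/√26) = -0.810
df = n − 1 = 25
p-value = P(T ≥ -0.810) ≈ 0.7872
Since p ≈ 0.7872 > α = 0.05, fail to reject H0; the evidence is not statistically significant.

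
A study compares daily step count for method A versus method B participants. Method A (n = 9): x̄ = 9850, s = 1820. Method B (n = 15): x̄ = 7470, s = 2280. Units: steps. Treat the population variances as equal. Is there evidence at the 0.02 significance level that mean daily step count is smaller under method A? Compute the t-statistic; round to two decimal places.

Let group 1 = method A, group 2 = method B. H0: μ_1 = μ_2; H1: μ_1 < μ_2 (two-sample pooled-variance t-test, left-tailed).
s_p² = [(9−1)·1820² + (15−1)·2280²]/(9+15−2) = 4512580
t = (9850 − 7470)/√[4512580·(1/9 + 1/15)] = 2.66
df = n₁ + n₂ − 2 = 22
p-value = P(T ≤ 2.66) ≈ 0.993
Since p ≈ 0.993 > α = 0.02, fail to reject H0; the data do not provide sufficient evidence against H0.

2.66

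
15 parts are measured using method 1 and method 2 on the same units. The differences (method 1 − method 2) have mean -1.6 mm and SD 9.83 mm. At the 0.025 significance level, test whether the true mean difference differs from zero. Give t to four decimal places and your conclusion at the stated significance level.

H0: μ_d = 0; H1: μ_d ≠ 0 (paired t-test on the differences, two-sided).
t = d̄/(s_d/√n) = -1.6/(9.83/√15) = -0.6304
df = n − 1 = 14
Two-sided p-value ≈ 0.5386
Since p ≈ 0.5386 > α = 0.025, fail to reject H0; the data do not provide sufficient evidence against H0.

t = -0.6304; fail to reject H0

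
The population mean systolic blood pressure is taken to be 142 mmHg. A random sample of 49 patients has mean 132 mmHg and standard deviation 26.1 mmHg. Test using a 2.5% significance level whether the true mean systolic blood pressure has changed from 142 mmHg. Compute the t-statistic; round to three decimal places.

-2.682

H0: μ = 142; H1: μ ≠ 142 (one-sample t-test, two-sided).
t = (x̄ − μ₀)/(s/√n) = (132 − 142)/(26.1/√49) = -2.682
df = n − 1 = 48
Two-sided p-value ≈ 0.010
Since p ≈ 0.010 < α = 0.025, reject H0; the data support H1.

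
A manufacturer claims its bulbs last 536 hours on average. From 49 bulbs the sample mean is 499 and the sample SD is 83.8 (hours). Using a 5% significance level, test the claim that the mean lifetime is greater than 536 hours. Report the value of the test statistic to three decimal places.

-3.091

H0: μ = 536; H1: μ > 536 (one-sample t-test, right-tailed).
t = (x̄ − μ₀)/(s/√n) = (499 − 536)/(83.8/√49) = -3.091
df = n − 1 = 48
p-value = P(T ≥ -3.091) ≈ 0.9983
Since p ≈ 0.9983 > α = 0.05, fail to reject H0; the evidence is not statistically significant.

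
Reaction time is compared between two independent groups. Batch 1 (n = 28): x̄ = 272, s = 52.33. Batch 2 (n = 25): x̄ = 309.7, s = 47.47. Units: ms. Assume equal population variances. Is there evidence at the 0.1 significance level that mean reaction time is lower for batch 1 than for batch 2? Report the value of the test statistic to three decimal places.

Let group 1 = batch 1, group 2 = batch 2. H0: μ_1 = μ_2; H1: μ_1 < μ_2 (two-sample pooled-variance t-test, left-tailed).
s_p² = [(28−1)·52.33² + (25−1)·47.47²]/(28+25−2) = 2510.18
t = (272 − 309.7)/√[2510.18·(1/28 + 1/25)] = -2.735
df = n₁ + n₂ − 2 = 51
p-value = P(T ≤ -2.735) ≈ 0.004
Since p ≈ 0.004 < α = 0.1, reject H0; the data support H1.

-2.735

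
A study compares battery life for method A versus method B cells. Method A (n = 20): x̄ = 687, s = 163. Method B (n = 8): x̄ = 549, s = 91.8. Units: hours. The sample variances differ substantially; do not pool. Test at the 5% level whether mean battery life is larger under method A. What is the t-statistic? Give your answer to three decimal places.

Let group 1 = method A, group 2 = method B. H0: μ_1 = μ_2; H1: μ_1 > μ_2 (Welch's two-sample t-test, right-tailed).
t = (x̄_1 − x̄_2)/√(s_1²/n_1 + s_2²/n_2) = (687 − 549)/√(163²/20 + 91.8²/8) = 2.828
Welch–Satterthwaite df ≈ 22.57
p-value = P(T ≥ 2.828) ≈ 0.005
Since p ≈ 0.005 < α = 0.05, reject H0; the data support H1.

2.828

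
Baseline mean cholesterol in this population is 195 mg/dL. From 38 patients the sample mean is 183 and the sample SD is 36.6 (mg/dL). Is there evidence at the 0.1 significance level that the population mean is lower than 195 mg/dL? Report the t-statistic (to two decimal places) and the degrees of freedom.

H0: μ = 195; H1: μ < 195 (one-sample t-test, left-tailed).
t = (x̄ − μ₀)/(s/√n) = (183 − 195)/(36.6/√38) = -2.02
df = n − 1 = 37
p-value = P(T ≤ -2.02) ≈ 0.0253
Since p ≈ 0.0253 < α = 0.1, reject H0; the data support H1.

t = -2.02, df = 37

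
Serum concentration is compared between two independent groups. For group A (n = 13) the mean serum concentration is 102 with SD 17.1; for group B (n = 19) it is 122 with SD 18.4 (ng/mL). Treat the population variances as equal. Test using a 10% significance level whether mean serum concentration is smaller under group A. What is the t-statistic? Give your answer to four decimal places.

-3.1057

Let group 1 = group A, group 2 = group B. H0: μ_1 = μ_2; H1: μ_1 < μ_2 (two-sample pooled-variance t-test, left-tailed).
s_p² = [(13−1)·17.1² + (19−1)·18.4²]/(13+19−2) = 320.1
t = (102 − 122)/√[320.1·(1/13 + 1/19)] = -3.1057
df = n₁ + n₂ − 2 = 30
p-value = P(T ≤ -3.1057) ≈ 0.0021
Since p ≈ 0.0021 < α = 0.1, reject H0; the evidence is statistically significant.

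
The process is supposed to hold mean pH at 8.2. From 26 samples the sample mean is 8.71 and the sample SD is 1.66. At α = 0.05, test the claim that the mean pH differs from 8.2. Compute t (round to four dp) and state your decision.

t = 1.5666; fail to reject H0

H0: μ = 8.2; H1: μ ≠ 8.2 (one-sample t-test, two-sided).
t = (x̄ − μ₀)/(s/√n) = (8.71 − 8.2)/(1.66/√26) = 1.5666
df = n − 1 = 25
Two-sided p-value ≈ 0.130
Since p ≈ 0.130 > α = 0.05, fail to reject H0; the data do not provide sufficient evidence against H0.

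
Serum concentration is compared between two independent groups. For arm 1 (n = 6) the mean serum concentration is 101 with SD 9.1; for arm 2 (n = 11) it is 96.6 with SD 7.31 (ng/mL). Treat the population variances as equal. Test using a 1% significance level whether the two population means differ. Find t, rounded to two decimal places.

Let group 1 = arm 1, group 2 = arm 2. H0: μ_1 = μ_2; H1: μ_1 ≠ μ_2 (two-sample pooled-variance t-test, two-sided).
s_p² = [(6−1)·9.1² + (11−1)·7.31²]/(6+11−2) = 63.2274
t = (101 − 96.6)/√[63.2274·(1/6 + 1/11)] = 1.09
df = n₁ + n₂ − 2 = 15
Two-sided p-value ≈ 0.2928
Since p ≈ 0.2928 > α = 0.01, fail to reject H0; the evidence is not statistically significant.

1.09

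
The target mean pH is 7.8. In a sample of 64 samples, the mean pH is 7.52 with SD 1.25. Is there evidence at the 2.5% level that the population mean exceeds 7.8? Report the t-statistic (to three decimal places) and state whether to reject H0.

H0: μ = 7.8; H1: μ > 7.8 (one-sample t-test, right-tailed).
t = (x̄ − μ₀)/(s/√n) = (7.52 − 7.8)/(1.25/√64) = -1.792
df = n − 1 = 63
p-value = P(T ≥ -1.792) ≈ 0.961
Since p ≈ 0.961 > α = 0.025, fail to reject H0; the evidence is not statistically significant.

t = -1.792; fail to reject H0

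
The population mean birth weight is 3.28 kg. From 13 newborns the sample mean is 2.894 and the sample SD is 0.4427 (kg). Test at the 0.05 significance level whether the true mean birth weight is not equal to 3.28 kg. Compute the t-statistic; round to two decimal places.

H0: μ = 3.28; H1: μ ≠ 3.28 (one-sample t-test, two-sided).
t = (x̄ − μ₀)/(s/√n) = (2.894 − 3.28)/(0.4427/√13) = -3.14
df = n − 1 = 12
Two-sided p-value ≈ 0.0085
Since p ≈ 0.0085 < α = 0.05, reject H0; the data support H1.

-3.14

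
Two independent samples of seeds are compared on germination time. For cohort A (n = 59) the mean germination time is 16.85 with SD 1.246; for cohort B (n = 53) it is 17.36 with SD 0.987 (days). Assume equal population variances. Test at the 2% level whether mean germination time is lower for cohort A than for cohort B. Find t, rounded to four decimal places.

Let group 1 = cohort A, group 2 = cohort B. H0: μ_1 = μ_2; H1: μ_1 < μ_2 (two-sample pooled-variance t-test, left-tailed).
s_p² = [(59−1)·1.246² + (53−1)·0.987²]/(59+53−2) = 1.27912
t = (16.85 − 17.36)/√[1.27912·(1/59 + 1/53)] = -2.3827
df = n₁ + n₂ − 2 = 110
p-value = P(T ≤ -2.3827) ≈ 0.009
Since p ≈ 0.009 < α = 0.02, reject H0; the data support H1.

-2.3827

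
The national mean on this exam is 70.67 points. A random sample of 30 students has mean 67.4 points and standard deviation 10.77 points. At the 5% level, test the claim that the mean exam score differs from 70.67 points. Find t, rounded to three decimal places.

-1.663

H0: μ = 70.67; H1: μ ≠ 70.67 (one-sample t-test, two-sided).
t = (x̄ − μ₀)/(s/√n) = (67.4 − 70.67)/(10.77/√30) = -1.663
df = n − 1 = 29
Two-sided p-value ≈ 0.1071
Since p ≈ 0.1071 > α = 0.05, fail to reject H0; the data do not provide sufficient evidence against H0.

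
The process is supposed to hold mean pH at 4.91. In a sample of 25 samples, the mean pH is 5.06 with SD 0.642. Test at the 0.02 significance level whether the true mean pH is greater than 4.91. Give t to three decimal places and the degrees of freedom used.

H0: μ = 4.91; H1: μ > 4.91 (one-sample t-test, right-tailed).
t = (x̄ − μ₀)/(s/√n) = (5.06 − 4.91)/(0.642/√25) = 1.168
df = n − 1 = 24
p-value = P(T ≥ 1.168) ≈ 0.1271
Since p ≈ 0.1271 > α = 0.02, fail to reject H0; the data do not provide sufficient evidence against H0.

t = 1.168, df = 24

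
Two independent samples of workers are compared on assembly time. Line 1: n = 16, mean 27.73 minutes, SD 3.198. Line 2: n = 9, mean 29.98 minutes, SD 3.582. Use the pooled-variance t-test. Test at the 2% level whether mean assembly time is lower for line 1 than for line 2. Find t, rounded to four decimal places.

-1.6184

Let group 1 = line 1, group 2 = line 2. H0: μ_1 = μ_2; H1: μ_1 < μ_2 (two-sample pooled-variance t-test, left-tailed).
s_p² = [(16−1)·3.198² + (9−1)·3.582²]/(16+9−2) = 11.1328
t = (27.73 − 29.98)/√[11.1328·(1/16 + 1/9)] = -1.6184
df = n₁ + n₂ − 2 = 23
p-value = P(T ≤ -1.6184) ≈ 0.0596
Since p ≈ 0.0596 > α = 0.02, fail to reject H0; the data do not provide sufficient evidence against H0.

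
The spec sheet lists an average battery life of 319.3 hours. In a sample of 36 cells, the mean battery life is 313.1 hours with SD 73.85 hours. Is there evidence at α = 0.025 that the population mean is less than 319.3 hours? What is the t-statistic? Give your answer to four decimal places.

H0: μ = 319.3; H1: μ < 319.3 (one-sample t-test, left-tailed).
t = (x̄ − μ₀)/(s/√n) = (313.1 − 319.3)/(73.85/√36) = -0.5037
df = n − 1 = 35
p-value = P(T ≤ -0.5037) ≈ 0.3088
Since p ≈ 0.3088 > α = 0.025, fail to reject H0; the evidence is not statistically significant.

-0.5037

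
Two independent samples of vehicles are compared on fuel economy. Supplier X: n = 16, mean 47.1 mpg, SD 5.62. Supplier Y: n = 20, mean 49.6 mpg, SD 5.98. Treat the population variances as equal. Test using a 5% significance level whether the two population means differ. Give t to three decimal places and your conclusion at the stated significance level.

Let group 1 = supplier X, group 2 = supplier Y. H0: μ_1 = μ_2; H1: μ_1 ≠ μ_2 (two-sample pooled-variance t-test, two-sided).
s_p² = [(16−1)·5.62² + (20−1)·5.98²]/(16+20−2) = 33.918
t = (47.1 − 49.6)/√[33.918·(1/16 + 1/20)] = -1.280
df = n₁ + n₂ − 2 = 34
Two-sided p-value ≈ 0.209
Since p ≈ 0.209 > α = 0.05, fail to reject H0; the evidence is not statistically significant.

t = -1.280; fail to reject H0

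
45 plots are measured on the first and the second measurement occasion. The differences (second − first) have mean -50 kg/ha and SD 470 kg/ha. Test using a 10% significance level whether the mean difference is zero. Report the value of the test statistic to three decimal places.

H0: μ_d = 0; H1: μ_d ≠ 0 (paired t-test on the differences, two-sided).
t = d̄/(s_d/√n) = -50/(470/√45) = -0.714
df = n − 1 = 44
Two-sided p-value ≈ 0.4792
Since p ≈ 0.4792 > α = 0.1, fail to reject H0; the evidence is not statistically significant.

-0.714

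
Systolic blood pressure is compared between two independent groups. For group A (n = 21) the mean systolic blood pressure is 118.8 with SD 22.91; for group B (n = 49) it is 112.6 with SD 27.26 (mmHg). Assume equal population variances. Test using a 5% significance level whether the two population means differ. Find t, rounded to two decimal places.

0.91

Let group 1 = group A, group 2 = group B. H0: μ_1 = μ_2; H1: μ_1 ≠ μ_2 (two-sample pooled-variance t-test, two-sided).
s_p² = [(21−1)·22.91² + (49−1)·27.26²]/(21+49−2) = 678.92
t = (118.8 − 112.6)/√[678.92·(1/21 + 1/49)] = 0.91
df = n₁ + n₂ − 2 = 68
Two-sided p-value ≈ 0.3648
Since p ≈ 0.3648 > α = 0.05, fail to reject H0; the evidence is not statistically significant.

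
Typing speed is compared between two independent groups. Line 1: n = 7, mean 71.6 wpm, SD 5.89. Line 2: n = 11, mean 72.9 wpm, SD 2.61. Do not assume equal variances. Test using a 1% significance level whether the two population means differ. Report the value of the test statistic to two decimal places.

-0.55

Let group 1 = line 1, group 2 = line 2. H0: μ_1 = μ_2; H1: μ_1 ≠ μ_2 (Welch's two-sample t-test, two-sided).
t = (x̄_1 − x̄_2)/√(s_1²/n_1 + s_2²/n_2) = (71.6 − 72.9)/√(5.89²/7 + 2.61²/11) = -0.55
Welch–Satterthwaite df ≈ 7.52
Two-sided p-value ≈ 0.5979
Since p ≈ 0.5979 > α = 0.01, fail to reject H0; the data do not provide sufficient evidence against H0.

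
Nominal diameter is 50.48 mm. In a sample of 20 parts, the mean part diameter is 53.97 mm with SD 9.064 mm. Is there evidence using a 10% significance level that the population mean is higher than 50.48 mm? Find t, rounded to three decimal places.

1.722

H0: μ = 50.48; H1: μ > 50.48 (one-sample t-test, right-tailed).
t = (x̄ − μ₀)/(s/√n) = (53.97 − 50.48)/(9.064/√20) = 1.722
df = n − 1 = 19
p-value = P(T ≥ 1.722) ≈ 0.0507
Since p ≈ 0.0507 < α = 0.1, reject H0; the evidence is statistically significant.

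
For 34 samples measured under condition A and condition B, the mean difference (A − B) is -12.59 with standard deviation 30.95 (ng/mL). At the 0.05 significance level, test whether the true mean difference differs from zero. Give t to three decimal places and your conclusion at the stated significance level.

t = -2.372; reject H0

H0: μ_d = 0; H1: μ_d ≠ 0 (paired t-test on the differences, two-sided).
t = d̄/(s_d/√n) = -12.59/(30.95/√34) = -2.372
df = n − 1 = 33
Two-sided p-value ≈ 0.0237
Since p ≈ 0.0237 < α = 0.05, reject H0; the evidence is statistically significant.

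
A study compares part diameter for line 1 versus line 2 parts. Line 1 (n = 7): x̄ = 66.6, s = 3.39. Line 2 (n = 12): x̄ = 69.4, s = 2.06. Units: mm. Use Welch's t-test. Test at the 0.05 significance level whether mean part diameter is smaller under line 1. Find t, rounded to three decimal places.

Let group 1 = line 1, group 2 = line 2. H0: μ_1 = μ_2; H1: μ_1 < μ_2 (Welch's two-sample t-test, left-tailed).
t = (x̄_1 − x̄_2)/√(s_1²/n_1 + s_2²/n_2) = (66.6 − 69.4)/√(3.39²/7 + 2.06²/12) = -1.982
Welch–Satterthwaite df ≈ 8.64
p-value = P(T ≤ -1.982) ≈ 0.040
Since p ≈ 0.040 < α = 0.05, reject H0; the data support H1.

-1.982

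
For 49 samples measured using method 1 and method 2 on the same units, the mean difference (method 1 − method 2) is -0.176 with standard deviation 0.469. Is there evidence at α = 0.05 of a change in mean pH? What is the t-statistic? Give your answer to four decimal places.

H0: μ_d = 0; H1: μ_d ≠ 0 (paired t-test on the differences, two-sided).
t = d̄/(s_d/√n) = -0.176/(0.469/√49) = -2.6269
df = n − 1 = 48
Two-sided p-value ≈ 0.0115
Since p ≈ 0.0115 < α = 0.05, reject H0; the evidence is statistically significant.

-2.6269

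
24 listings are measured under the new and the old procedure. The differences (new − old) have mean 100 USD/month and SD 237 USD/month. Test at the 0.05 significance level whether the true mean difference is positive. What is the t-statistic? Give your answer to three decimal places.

H0: μ_d = 0; H1: μ_d > 0 (paired t-test on the differences, right-tailed).
t = d̄/(s_d/√n) = 100/(237/√24) = 2.067
df = n − 1 = 23
p-value = P(T ≥ 2.067) ≈ 0.0251
Since p ≈ 0.0251 < α = 0.05, reject H0; the evidence is statistically significant.

2.067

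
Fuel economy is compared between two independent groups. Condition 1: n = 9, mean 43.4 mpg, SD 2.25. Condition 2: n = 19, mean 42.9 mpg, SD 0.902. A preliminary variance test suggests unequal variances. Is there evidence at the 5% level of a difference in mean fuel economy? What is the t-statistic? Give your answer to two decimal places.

Let group 1 = condition 1, group 2 = condition 2. H0: μ_1 = μ_2; H1: μ_1 ≠ μ_2 (Welch's two-sample t-test, two-sided).
t = (x̄_1 − x̄_2)/√(s_1²/n_1 + s_2²/n_2) = (43.4 − 42.9)/√(2.25²/9 + 0.902²/19) = 0.64
Welch–Satterthwaite df ≈ 9.24
Two-sided p-value ≈ 0.536
Since p ≈ 0.536 > α = 0.05, fail to reject H0; the data do not provide sufficient evidence against H0.

0.64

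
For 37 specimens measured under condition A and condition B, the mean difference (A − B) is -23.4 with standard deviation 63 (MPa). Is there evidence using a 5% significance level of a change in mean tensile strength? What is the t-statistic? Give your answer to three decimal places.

H0: μ_d = 0; H1: μ_d ≠ 0 (paired t-test on the differences, two-sided).
t = d̄/(s_d/√n) = -23.4/(63/√37) = -2.259
df = n − 1 = 36
Two-sided p-value ≈ 0.0300
Since p ≈ 0.0300 < α = 0.05, reject H0; the evidence is statistically significant.

-2.259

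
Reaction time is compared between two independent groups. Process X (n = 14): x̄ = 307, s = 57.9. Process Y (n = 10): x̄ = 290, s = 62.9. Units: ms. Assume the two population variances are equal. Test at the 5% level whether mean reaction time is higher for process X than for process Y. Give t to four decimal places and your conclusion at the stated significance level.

Let group 1 = process X, group 2 = process Y. H0: μ_1 = μ_2; H1: μ_1 > μ_2 (two-sample pooled-variance t-test, right-tailed).
s_p² = [(14−1)·57.9² + (10−1)·62.9²]/(14+10−2) = 3599.5
t = (307 − 290)/√[3599.5·(1/14 + 1/10)] = 0.6844
df = n₁ + n₂ − 2 = 22
p-value = P(T ≥ 0.6844) ≈ 0.250
Since p ≈ 0.250 > α = 0.05, fail to reject H0; the data do not provide sufficient evidence against H0.

t = 0.6844; fail to reject H0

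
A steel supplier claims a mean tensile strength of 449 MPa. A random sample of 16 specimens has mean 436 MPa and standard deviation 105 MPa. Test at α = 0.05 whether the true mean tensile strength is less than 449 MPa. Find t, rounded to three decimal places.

-0.495

H0: μ = 449; H1: μ < 449 (one-sample t-test, left-tailed).
t = (x̄ − μ₀)/(s/√n) = (436 − 449)/(105/√16) = -0.495
df = n − 1 = 15
p-value = P(T ≤ -0.495) ≈ 0.314
Since p ≈ 0.314 > α = 0.05, fail to reject H0; the data do not provide sufficient evidence against H0.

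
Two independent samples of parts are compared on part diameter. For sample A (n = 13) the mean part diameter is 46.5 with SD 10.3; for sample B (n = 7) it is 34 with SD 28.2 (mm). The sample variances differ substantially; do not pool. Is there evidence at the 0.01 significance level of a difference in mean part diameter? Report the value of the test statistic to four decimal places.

Let group 1 = sample A, group 2 = sample B. H0: μ_1 = μ_2; H1: μ_1 ≠ μ_2 (Welch's two-sample t-test, two-sided).
t = (x̄_1 − x̄_2)/√(s_1²/n_1 + s_2²/n_2) = (46.5 − 34)/√(10.3²/13 + 28.2²/7) = 1.1328
Welch–Satterthwaite df ≈ 6.88
Two-sided p-value ≈ 0.295
Since p ≈ 0.295 > α = 0.01, fail to reject H0; the evidence is not statistically significant.

1.1328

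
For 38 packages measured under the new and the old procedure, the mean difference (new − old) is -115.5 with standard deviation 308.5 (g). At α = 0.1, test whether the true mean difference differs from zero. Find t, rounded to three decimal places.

H0: μ_d = 0; H1: μ_d ≠ 0 (paired t-test on the differences, two-sided).
t = d̄/(s_d/√n) = -115.5/(308.5/√38) = -2.308
df = n − 1 = 37
Two-sided p-value ≈ 0.027
Since p ≈ 0.027 < α = 0.1, reject H0; the evidence is statistically significant.

-2.308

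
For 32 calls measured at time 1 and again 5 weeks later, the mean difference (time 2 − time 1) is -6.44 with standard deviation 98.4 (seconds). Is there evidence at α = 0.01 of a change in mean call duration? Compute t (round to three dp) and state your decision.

t = -0.370; fail to reject H0

H0: μ_d = 0; H1: μ_d ≠ 0 (paired t-test on the differences, two-sided).
t = d̄/(s_d/√n) = -6.44/(98.4/√32) = -0.370
df = n − 1 = 31
Two-sided p-value ≈ 0.714
Since p ≈ 0.714 > α = 0.01, fail to reject H0; the evidence is not statistically significant.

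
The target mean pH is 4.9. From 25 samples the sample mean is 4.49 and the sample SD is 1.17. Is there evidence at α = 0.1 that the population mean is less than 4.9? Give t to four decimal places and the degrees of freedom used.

H0: μ = 4.9; H1: μ < 4.9 (one-sample t-test, left-tailed).
t = (x̄ − μ₀)/(s/√n) = (4.49 − 4.9)/(1.17/√25) = -1.7521
df = n − 1 = 24
p-value = P(T ≤ -1.7521) ≈ 0.0463
Since p ≈ 0.0463 < α = 0.1, reject H0; the data support H1.

t = -1.7521, df = 24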